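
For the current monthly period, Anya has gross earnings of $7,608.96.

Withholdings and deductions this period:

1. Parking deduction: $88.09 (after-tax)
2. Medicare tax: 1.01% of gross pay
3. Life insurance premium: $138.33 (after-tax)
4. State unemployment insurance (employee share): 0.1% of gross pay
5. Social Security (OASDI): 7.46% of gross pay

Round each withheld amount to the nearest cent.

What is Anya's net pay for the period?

$6,730.45

Social Security (OASDI): $7,608.96 × 0.0746 = $567.63
Medicare tax: $7,608.96 × 0.0101 = $76.85
State unemployment insurance (employee share): $7,608.96 × 0.001 = $7.61
Parking deduction: $88.09
Life insurance premium: $138.33
Total deductions = $567.63 + $76.85 + $7.61 + $88.09 + $138.33 = $878.51
Net pay = $7,608.96 − $878.51 = $6,730.45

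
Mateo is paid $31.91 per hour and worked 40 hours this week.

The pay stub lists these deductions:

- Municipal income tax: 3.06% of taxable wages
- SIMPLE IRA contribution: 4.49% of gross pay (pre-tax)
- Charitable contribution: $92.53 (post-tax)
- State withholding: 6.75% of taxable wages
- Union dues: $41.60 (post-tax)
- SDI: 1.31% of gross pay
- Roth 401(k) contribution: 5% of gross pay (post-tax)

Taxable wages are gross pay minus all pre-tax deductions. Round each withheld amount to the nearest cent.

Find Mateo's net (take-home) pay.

$884.83

Gross pay: 40 × $31.91 = $1276.40
SIMPLE IRA contribution: $1276.40 × 0.0449 = $57.31
Taxable wages = $1276.40 − $57.31 = $1219.09
State withholding: $1219.09 × 0.0675 = $82.29
Municipal income tax: $1219.09 × 0.0306 = $37.30
SDI: $1276.40 × 0.0131 = $16.72
Roth 401(k) contribution: $1276.40 × 0.05 = $63.82
Union dues: $41.60
Charitable contribution: $92.53
Total deductions = $57.31 + $82.29 + $37.30 + $16.72 + $63.82 + $41.60 + $92.53 = $391.57
Net pay = $1276.40 − $391.57 = $884.83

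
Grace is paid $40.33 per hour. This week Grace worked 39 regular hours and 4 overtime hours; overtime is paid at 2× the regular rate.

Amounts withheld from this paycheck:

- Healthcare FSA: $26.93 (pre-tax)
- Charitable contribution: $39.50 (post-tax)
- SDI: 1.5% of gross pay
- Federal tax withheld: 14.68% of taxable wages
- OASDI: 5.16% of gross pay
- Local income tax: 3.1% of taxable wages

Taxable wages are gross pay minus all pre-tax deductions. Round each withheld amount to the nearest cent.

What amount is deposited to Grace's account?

$1,370.60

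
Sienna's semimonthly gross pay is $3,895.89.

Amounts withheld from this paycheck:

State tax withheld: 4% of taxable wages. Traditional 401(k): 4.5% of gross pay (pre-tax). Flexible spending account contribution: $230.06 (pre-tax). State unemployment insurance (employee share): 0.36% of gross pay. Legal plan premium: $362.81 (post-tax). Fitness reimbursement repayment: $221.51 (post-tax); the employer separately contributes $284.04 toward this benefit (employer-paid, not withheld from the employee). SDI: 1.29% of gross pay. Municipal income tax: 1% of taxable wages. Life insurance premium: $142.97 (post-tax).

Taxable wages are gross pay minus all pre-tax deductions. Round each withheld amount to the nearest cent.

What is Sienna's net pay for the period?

Flexible spending account contribution: $230.06
Traditional 401(k): $3,895.89 × 0.045 = $175.32
Pre-tax total = $230.06 + $175.32 = $405.38
Taxable wages = $3,895.89 − $405.38 = $3,490.51
Municipal income tax: $3,490.51 × 0.01 = $34.91
State tax withheld: $3,490.51 × 0.04 = $139.62
SDI: $3,895.89 × 0.0129 = $50.26
State unemployment insurance (employee share): $3,895.89 × 0.0036 = $14.03
Fitness reimbursement repayment: $221.51
Life insurance premium: $142.97
Legal plan premium: $362.81
(Employer's $284.04 toward fitness reimbursement repayment is not withheld from the employee.)
Total deductions = $230.06 + $175.32 + $34.91 + $139.62 + $50.26 + $14.03 + $221.51 + $142.97 + $362.81 = $1,371.49
Net pay = $3,895.89 − $1,371.49 = $2,524.40

$2,524.40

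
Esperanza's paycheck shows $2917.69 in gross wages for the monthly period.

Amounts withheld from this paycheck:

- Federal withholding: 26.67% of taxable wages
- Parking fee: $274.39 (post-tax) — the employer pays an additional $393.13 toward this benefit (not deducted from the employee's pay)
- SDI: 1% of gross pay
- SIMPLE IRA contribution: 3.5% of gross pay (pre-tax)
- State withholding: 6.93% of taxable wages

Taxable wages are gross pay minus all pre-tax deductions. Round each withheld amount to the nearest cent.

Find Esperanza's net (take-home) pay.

$1565.97

SIMPLE IRA contribution: $2917.69 × 0.035 = $102.12
Taxable wages = $2917.69 − $102.12 = $2815.57
Federal withholding: $2815.57 × 0.2667 = $750.91
State withholding: $2815.57 × 0.0693 = $195.12
SDI: $2917.69 × 0.01 = $29.18
Parking fee: $274.39
(Employer's $393.13 toward parking fee is not withheld from the employee.)
Total deductions = $102.12 + $750.91 + $195.12 + $29.18 + $274.39 = $1351.72
Net pay = $2917.69 − $1351.72 = $1565.97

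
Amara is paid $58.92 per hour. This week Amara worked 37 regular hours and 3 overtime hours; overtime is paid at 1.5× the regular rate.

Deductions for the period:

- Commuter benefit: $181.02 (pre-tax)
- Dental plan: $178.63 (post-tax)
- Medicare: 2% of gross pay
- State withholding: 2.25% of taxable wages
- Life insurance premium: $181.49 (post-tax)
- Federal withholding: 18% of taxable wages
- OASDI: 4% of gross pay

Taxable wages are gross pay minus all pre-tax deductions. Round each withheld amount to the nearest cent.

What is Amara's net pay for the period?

$1,298.84

Regular pay: 37 × $58.92 = $2,180.04
Overtime pay: 3 × $58.92 × 1.5 = $265.14
Gross pay = $2,180.04 + $265.14 = $2,445.18
Commuter benefit: $181.02
Taxable wages = $2,445.18 − $181.02 = $2,264.16
Federal withholding: $2,264.16 × 0.18 = $407.55
State withholding: $2,264.16 × 0.0225 = $50.94
Medicare: $2,445.18 × 0.02 = $48.90
OASDI: $2,445.18 × 0.04 = $97.81
Dental plan: $178.63
Life insurance premium: $181.49
Total deductions = $181.02 + $407.55 + $50.94 + $48.90 + $97.81 + $178.63 + $181.49 = $1,146.34
Net pay = $2,445.18 − $1,146.34 = $1,298.84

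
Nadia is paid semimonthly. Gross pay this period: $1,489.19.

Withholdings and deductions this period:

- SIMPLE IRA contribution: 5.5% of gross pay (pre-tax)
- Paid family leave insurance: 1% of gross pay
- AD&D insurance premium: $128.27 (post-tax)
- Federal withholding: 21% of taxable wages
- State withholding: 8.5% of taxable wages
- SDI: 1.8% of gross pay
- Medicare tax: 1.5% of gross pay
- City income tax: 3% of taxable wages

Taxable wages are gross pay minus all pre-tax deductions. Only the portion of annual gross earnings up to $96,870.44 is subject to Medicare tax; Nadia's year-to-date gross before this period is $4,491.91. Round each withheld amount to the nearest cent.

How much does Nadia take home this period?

SIMPLE IRA contribution: $1,489.19 × 0.055 = $81.91
Taxable wages = $1,489.19 − $81.91 = $1,407.28
State withholding: $1,407.28 × 0.085 = $119.62
City income tax: $1,407.28 × 0.03 = $42.22
Federal withholding: $1,407.28 × 0.21 = $295.53
Medicare tax: cap not yet reached, full $1,489.19 is subject → $1,489.19 × 0.015 = $22.34
Paid family leave insurance: $1,489.19 × 0.01 = $14.89
SDI: $1,489.19 × 0.018 = $26.81
AD&D insurance premium: $128.27
Total deductions = $81.91 + $119.62 + $42.22 + $295.53 + $22.34 + $14.89 + $26.81 + $128.27 = $731.59
Net pay = $1,489.19 − $731.59 = $757.60

$757.60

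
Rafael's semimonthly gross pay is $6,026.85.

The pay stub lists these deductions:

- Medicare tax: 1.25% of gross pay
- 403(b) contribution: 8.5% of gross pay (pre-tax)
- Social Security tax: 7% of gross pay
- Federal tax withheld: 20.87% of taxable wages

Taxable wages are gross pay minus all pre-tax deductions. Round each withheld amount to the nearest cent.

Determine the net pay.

403(b) contribution: $6,026.85 × 0.085 = $512.28
Taxable wages = $6,026.85 − $512.28 = $5,514.57
Federal tax withheld: $5,514.57 × 0.2087 = $1,150.89
Medicare tax: $6,026.85 × 0.0125 = $75.34
Social Security tax: $6,026.85 × 0.07 = $421.88
Total deductions = $512.28 + $1,150.89 + $75.34 + $421.88 = $2,160.39
Net pay = $6,026.85 − $2,160.39 = $3,866.46

$3,866.46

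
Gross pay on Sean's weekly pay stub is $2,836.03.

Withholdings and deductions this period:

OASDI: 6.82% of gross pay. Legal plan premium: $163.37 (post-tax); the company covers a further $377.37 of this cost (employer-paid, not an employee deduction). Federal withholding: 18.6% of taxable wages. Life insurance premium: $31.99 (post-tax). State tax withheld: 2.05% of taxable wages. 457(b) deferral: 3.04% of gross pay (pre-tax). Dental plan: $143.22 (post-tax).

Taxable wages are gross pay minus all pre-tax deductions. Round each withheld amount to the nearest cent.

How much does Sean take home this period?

$1,649.98

457(b) deferral: $2,836.03 × 0.0304 = $86.22
Taxable wages = $2,836.03 − $86.22 = $2,749.81
Federal withholding: $2,749.81 × 0.186 = $511.46
State tax withheld: $2,749.81 × 0.0205 = $56.37
OASDI: $2,836.03 × 0.0682 = $193.42
Dental plan: $143.22
Legal plan premium: $163.37
Life insurance premium: $31.99
(Employer's $377.37 toward legal plan premium is not withheld from the employee.)
Total deductions = $86.22 + $511.46 + $56.37 + $193.42 + $143.22 + $163.37 + $31.99 = $1,186.05
Net pay = $2,836.03 − $1,186.05 = $1,649.98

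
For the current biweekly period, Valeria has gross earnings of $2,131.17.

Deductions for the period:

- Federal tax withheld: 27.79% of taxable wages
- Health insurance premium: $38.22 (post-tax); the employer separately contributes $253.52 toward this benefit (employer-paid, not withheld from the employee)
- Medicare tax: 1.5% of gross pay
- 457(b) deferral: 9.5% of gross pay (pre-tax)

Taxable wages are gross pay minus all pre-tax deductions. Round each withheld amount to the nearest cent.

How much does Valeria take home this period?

457(b) deferral: $2,131.17 × 0.095 = $202.46
Taxable wages = $2,131.17 − $202.46 = $1,928.71
Federal tax withheld: $1,928.71 × 0.2779 = $535.99
Medicare tax: $2,131.17 × 0.015 = $31.97
Health insurance premium: $38.22
(Employer's $253.52 toward health insurance premium is not withheld from the employee.)
Total deductions = $202.46 + $535.99 + $31.97 + $38.22 = $808.64
Net pay = $2,131.17 − $808.64 = $1,322.53

$1,322.53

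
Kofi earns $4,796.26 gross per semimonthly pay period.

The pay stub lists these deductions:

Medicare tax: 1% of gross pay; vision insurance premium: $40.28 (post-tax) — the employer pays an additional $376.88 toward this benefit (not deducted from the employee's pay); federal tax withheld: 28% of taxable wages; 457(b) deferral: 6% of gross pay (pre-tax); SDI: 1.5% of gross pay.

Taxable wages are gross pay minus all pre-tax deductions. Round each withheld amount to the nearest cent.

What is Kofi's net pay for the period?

$3,085.93

457(b) deferral: $4,796.26 × 0.06 = $287.78
Taxable wages = $4,796.26 − $287.78 = $4,508.48
Federal tax withheld: $4,508.48 × 0.28 = $1,262.37
Medicare tax: $4,796.26 × 0.01 = $47.96
SDI: $4,796.26 × 0.015 = $71.94
Vision insurance premium: $40.28
(Employer's $376.88 toward vision insurance premium is not withheld from the employee.)
Total deductions = $287.78 + $1,262.37 + $47.96 + $71.94 + $40.28 = $1,710.33
Net pay = $4,796.26 − $1,710.33 = $3,085.93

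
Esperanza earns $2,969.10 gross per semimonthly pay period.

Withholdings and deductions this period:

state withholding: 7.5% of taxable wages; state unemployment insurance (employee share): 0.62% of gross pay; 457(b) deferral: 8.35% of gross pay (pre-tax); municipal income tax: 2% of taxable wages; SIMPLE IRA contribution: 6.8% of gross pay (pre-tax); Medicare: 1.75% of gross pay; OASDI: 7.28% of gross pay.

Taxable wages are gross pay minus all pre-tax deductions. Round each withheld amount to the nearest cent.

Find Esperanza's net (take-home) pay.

SIMPLE IRA contribution: $2,969.10 × 0.068 = $201.90
457(b) deferral: $2,969.10 × 0.0835 = $247.92
Pre-tax total = $201.90 + $247.92 = $449.82
Taxable wages = $2,969.10 − $449.82 = $2,519.28
State withholding: $2,519.28 × 0.075 = $188.95
Municipal income tax: $2,519.28 × 0.02 = $50.39
OASDI: $2,969.10 × 0.0728 = $216.15
Medicare: $2,969.10 × 0.0175 = $51.96
State unemployment insurance (employee share): $2,969.10 × 0.0062 = $18.41
Total deductions = $201.90 + $247.92 + $188.95 + $50.39 + $216.15 + $51.96 + $18.41 = $975.68
Net pay = $2,969.10 − $975.68 = $1,993.42

$1,993.42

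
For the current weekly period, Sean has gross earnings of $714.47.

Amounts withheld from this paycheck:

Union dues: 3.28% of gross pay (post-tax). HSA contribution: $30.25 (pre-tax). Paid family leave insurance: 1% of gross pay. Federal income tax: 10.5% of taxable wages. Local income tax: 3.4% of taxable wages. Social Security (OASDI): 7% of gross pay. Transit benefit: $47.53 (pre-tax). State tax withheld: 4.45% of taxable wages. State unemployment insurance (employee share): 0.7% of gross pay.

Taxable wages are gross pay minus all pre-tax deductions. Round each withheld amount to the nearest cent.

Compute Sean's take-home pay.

Transit benefit: $47.53
HSA contribution: $30.25
Pre-tax total = $47.53 + $30.25 = $77.78
Taxable wages = $714.47 − $77.78 = $636.69
Federal income tax: $636.69 × 0.105 = $66.85
Local income tax: $636.69 × 0.034 = $21.65
State tax withheld: $636.69 × 0.0445 = $28.33
Paid family leave insurance: $714.47 × 0.01 = $7.14
Social Security (OASDI): $714.47 × 0.07 = $50.01
State unemployment insurance (employee share): $714.47 × 0.007 = $5.00
Union dues: $714.47 × 0.0328 = $23.43
Total deductions = $47.53 + $30.25 + $66.85 + $21.65 + $28.33 + $7.14 + $50.01 + $5.00 + $23.43 = $280.19
Net pay = $714.47 − $280.19 = $434.28

$434.28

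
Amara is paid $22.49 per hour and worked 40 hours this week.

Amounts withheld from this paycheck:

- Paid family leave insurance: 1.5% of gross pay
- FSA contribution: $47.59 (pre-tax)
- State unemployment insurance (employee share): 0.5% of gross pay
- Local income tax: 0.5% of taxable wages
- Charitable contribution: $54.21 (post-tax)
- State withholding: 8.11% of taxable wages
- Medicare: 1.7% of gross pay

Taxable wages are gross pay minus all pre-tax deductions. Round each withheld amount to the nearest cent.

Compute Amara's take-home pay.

$691.16

Gross pay: 40 × $22.49 = $899.60
FSA contribution: $47.59
Taxable wages = $899.60 − $47.59 = $852.01
State withholding: $852.01 × 0.0811 = $69.10
Local income tax: $852.01 × 0.005 = $4.26
Medicare: $899.60 × 0.017 = $15.29
Paid family leave insurance: $899.60 × 0.015 = $13.49
State unemployment insurance (employee share): $899.60 × 0.005 = $4.50
Charitable contribution: $54.21
Total deductions = $47.59 + $69.10 + $4.26 + $15.29 + $13.49 + $4.50 + $54.21 = $208.44
Net pay = $899.60 − $208.44 = $691.16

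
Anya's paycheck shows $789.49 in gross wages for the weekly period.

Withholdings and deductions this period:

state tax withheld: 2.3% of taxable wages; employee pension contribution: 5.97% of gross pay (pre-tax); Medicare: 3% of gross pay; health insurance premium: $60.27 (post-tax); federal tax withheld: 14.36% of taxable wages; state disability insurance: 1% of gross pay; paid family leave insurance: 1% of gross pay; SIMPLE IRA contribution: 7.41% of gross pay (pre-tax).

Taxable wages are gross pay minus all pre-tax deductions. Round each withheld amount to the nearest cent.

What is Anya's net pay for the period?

SIMPLE IRA contribution: $789.49 × 0.0741 = $58.50
Employee pension contribution: $789.49 × 0.0597 = $47.13
Pre-tax total = $58.50 + $47.13 = $105.63
Taxable wages = $789.49 − $105.63 = $683.86
State tax withheld: $683.86 × 0.023 = $15.73
Federal tax withheld: $683.86 × 0.1436 = $98.20
Medicare: $789.49 × 0.03 = $23.68
Paid family leave insurance: $789.49 × 0.01 = $7.89
State disability insurance: $789.49 × 0.01 = $7.89
Health insurance premium: $60.27
Total deductions = $58.50 + $47.13 + $15.73 + $98.20 + $23.68 + $7.89 + $7.89 + $60.27 = $319.29
Net pay = $789.49 − $319.29 = $470.20

$470.20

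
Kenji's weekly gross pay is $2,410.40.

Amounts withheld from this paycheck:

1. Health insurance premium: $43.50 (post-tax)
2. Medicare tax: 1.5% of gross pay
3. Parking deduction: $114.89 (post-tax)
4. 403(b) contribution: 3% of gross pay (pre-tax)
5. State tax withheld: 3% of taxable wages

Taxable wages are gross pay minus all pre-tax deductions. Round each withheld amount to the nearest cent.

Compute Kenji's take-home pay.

403(b) contribution: $2,410.40 × 0.03 = $72.31
Taxable wages = $2,410.40 − $72.31 = $2,338.09
State tax withheld: $2,338.09 × 0.03 = $70.14
Medicare tax: $2,410.40 × 0.015 = $36.16
Parking deduction: $114.89
Health insurance premium: $43.50
Total deductions = $72.31 + $70.14 + $36.16 + $114.89 + $43.50 = $337.00
Net pay = $2,410.40 − $337.00 = $2,073.40

$2,073.40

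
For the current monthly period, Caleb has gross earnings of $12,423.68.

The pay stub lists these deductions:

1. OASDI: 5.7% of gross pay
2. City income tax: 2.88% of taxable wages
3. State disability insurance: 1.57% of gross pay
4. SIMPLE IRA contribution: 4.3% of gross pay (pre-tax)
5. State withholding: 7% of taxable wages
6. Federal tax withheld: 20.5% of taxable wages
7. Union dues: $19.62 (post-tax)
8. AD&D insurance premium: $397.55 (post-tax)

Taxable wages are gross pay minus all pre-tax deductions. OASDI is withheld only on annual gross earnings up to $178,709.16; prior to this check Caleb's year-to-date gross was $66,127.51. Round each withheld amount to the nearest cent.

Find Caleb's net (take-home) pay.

$6,957.07

SIMPLE IRA contribution: $12,423.68 × 0.043 = $534.22
Taxable wages = $12,423.68 − $534.22 = $11,889.46
State withholding: $11,889.46 × 0.07 = $832.26
Federal tax withheld: $11,889.46 × 0.205 = $2,437.34
City income tax: $11,889.46 × 0.0288 = $342.42
OASDI: cap not yet reached, full $12,423.68 is subject → $12,423.68 × 0.057 = $708.15
State disability insurance: $12,423.68 × 0.0157 = $195.05
AD&D insurance premium: $397.55
Union dues: $19.62
Total deductions = $534.22 + $832.26 + $2,437.34 + $342.42 + $708.15 + $195.05 + $397.55 + $19.62 = $5,466.61
Net pay = $12,423.68 − $5,466.61 = $6,957.07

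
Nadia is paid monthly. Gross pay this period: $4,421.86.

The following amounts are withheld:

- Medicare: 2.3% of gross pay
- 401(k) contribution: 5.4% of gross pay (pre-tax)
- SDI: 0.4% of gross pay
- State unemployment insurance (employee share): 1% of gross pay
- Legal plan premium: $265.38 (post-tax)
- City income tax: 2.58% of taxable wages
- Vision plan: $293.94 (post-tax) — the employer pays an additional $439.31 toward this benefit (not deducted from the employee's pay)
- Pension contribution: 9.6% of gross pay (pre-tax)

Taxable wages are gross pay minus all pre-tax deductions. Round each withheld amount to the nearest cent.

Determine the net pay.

Pension contribution: $4,421.86 × 0.096 = $424.50
401(k) contribution: $4,421.86 × 0.054 = $238.78
Pre-tax total = $424.50 + $238.78 = $663.28
Taxable wages = $4,421.86 − $663.28 = $3,758.58
City income tax: $3,758.58 × 0.0258 = $96.97
State unemployment insurance (employee share): $4,421.86 × 0.01 = $44.22
SDI: $4,421.86 × 0.004 = $17.69
Medicare: $4,421.86 × 0.023 = $101.70
Legal plan premium: $265.38
Vision plan: $293.94
(Employer's $439.31 toward vision plan is not withheld from the employee.)
Total deductions = $424.50 + $238.78 + $96.97 + $44.22 + $17.69 + $101.70 + $265.38 + $293.94 = $1,483.18
Net pay = $4,421.86 − $1,483.18 = $2,938.68

$2,938.68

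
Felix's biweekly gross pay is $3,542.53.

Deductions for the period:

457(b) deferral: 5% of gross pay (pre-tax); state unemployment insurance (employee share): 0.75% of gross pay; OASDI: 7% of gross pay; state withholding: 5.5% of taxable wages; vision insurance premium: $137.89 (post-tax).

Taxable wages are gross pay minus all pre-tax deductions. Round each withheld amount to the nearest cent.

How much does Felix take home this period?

$2,767.86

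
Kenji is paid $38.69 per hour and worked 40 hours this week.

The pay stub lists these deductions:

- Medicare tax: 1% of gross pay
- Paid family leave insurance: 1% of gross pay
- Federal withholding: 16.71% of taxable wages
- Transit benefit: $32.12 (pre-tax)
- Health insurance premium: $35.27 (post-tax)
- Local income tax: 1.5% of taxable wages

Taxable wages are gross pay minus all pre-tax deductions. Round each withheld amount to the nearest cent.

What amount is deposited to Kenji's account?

$1,173.28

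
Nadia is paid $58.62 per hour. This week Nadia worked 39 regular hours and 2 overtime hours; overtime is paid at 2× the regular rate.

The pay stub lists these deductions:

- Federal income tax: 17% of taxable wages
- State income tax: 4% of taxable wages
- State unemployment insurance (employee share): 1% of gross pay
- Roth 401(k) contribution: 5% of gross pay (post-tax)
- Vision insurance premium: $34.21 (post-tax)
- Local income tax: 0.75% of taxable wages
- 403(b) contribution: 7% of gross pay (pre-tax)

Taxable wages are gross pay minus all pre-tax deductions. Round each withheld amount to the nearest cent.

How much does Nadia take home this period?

$1,648.89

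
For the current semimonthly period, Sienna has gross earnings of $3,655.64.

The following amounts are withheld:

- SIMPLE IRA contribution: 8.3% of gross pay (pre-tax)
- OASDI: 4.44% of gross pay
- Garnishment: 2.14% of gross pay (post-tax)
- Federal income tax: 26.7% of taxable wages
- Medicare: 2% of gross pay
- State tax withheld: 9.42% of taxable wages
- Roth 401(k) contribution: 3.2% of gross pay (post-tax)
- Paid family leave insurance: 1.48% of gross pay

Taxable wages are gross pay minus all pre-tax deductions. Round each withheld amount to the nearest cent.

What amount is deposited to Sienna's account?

SIMPLE IRA contribution: $3,655.64 × 0.083 = $303.42
Taxable wages = $3,655.64 − $303.42 = $3,352.22
State tax withheld: $3,352.22 × 0.0942 = $315.78
Federal income tax: $3,352.22 × 0.267 = $895.04
OASDI: $3,655.64 × 0.0444 = $162.31
Medicare: $3,655.64 × 0.02 = $73.11
Paid family leave insurance: $3,655.64 × 0.0148 = $54.10
Garnishment: $3,655.64 × 0.0214 = $78.23
Roth 401(k) contribution: $3,655.64 × 0.032 = $116.98
Total deductions = $303.42 + $315.78 + $895.04 + $162.31 + $73.11 + $54.10 + $78.23 + $116.98 = $1,998.97
Net pay = $3,655.64 − $1,998.97 = $1,656.67

$1,656.67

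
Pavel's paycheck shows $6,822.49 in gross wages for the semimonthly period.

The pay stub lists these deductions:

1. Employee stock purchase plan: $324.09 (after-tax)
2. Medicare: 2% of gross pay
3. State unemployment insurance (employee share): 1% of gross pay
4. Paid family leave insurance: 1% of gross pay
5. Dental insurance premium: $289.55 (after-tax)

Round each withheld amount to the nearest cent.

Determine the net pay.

$5,935.96

Medicare: $6,822.49 × 0.02 = $136.45
Paid family leave insurance: $6,822.49 × 0.01 = $68.22
State unemployment insurance (employee share): $6,822.49 × 0.01 = $68.22
Employee stock purchase plan: $324.09
Dental insurance premium: $289.55
Total deductions = $136.45 + $68.22 + $68.22 + $324.09 + $289.55 = $886.53
Net pay = $6,822.49 − $886.53 = $5,935.96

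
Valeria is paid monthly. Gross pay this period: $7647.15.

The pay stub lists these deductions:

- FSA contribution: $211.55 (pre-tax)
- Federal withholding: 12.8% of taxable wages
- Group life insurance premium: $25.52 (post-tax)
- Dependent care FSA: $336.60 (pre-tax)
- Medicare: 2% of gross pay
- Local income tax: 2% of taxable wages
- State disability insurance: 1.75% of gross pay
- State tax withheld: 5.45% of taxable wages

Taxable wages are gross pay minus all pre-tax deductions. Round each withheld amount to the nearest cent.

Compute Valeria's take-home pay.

$5349.16

FSA contribution: $211.55
Dependent care FSA: $336.60
Pre-tax total = $211.55 + $336.60 = $548.15
Taxable wages = $7647.15 − $548.15 = $7099.00
Federal withholding: $7099.00 × 0.128 = $908.67
Local income tax: $7099.00 × 0.02 = $141.98
State tax withheld: $7099.00 × 0.0545 = $386.90
State disability insurance: $7647.15 × 0.0175 = $133.83
Medicare: $7647.15 × 0.02 = $152.94
Group life insurance premium: $25.52
Total deductions = $211.55 + $336.60 + $908.67 + $141.98 + $386.90 + $133.83 + $152.94 + $25.52 = $2297.99
Net pay = $7647.15 − $2297.99 = $5349.16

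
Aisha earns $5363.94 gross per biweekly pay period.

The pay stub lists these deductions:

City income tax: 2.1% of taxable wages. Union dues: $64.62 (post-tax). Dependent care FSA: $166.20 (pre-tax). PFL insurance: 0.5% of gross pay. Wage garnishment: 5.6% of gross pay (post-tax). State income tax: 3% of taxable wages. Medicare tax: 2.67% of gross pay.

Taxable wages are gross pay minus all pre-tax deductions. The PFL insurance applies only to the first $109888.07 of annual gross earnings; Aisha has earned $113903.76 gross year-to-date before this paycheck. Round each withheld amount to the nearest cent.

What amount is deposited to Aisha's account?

Dependent care FSA: $166.20
Taxable wages = $5363.94 − $166.20 = $5197.74
City income tax: $5197.74 × 0.021 = $109.15
State income tax: $5197.74 × 0.03 = $155.93
PFL insurance: annual cap $109888.07 already reached (YTD $113903.76), so $0.00
Medicare tax: $5363.94 × 0.0267 = $143.22
Union dues: $64.62
Wage garnishment: $5363.94 × 0.056 = $300.38
Total deductions = $166.20 + $109.15 + $155.93 + $0.00 + $143.22 + $64.62 + $300.38 = $939.50
Net pay = $5363.94 − $939.50 = $4424.44

$4424.44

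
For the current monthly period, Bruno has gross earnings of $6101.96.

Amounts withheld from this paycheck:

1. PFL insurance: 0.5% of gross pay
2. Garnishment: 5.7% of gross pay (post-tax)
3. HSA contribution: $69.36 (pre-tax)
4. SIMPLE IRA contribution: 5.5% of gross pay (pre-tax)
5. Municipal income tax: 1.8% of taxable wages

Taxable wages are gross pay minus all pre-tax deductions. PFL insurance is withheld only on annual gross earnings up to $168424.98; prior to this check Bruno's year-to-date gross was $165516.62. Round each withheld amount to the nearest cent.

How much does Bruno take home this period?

$5232.09

SIMPLE IRA contribution: $6101.96 × 0.055 = $335.61
HSA contribution: $69.36
Pre-tax total = $335.61 + $69.36 = $404.97
Taxable wages = $6101.96 − $404.97 = $5696.99
Municipal income tax: $5696.99 × 0.018 = $102.55
PFL insurance: only $168424.98 − $165516.62 = $2908.36 of this check is subject → $2908.36 × 0.005 = $14.54
Garnishment: $6101.96 × 0.057 = $347.81
Total deductions = $335.61 + $69.36 + $102.55 + $14.54 + $347.81 = $869.87
Net pay = $6101.96 − $869.87 = $5232.09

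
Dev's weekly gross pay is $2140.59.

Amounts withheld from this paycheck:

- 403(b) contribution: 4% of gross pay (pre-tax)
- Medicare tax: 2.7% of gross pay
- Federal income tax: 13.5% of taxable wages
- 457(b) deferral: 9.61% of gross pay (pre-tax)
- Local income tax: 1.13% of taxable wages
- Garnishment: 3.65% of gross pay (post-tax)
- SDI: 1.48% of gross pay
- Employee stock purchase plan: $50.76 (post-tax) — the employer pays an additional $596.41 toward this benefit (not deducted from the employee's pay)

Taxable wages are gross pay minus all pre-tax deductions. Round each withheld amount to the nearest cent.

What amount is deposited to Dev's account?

$1360.34

457(b) deferral: $2140.59 × 0.0961 = $205.71
403(b) contribution: $2140.59 × 0.04 = $85.62
Pre-tax total = $205.71 + $85.62 = $291.33
Taxable wages = $2140.59 − $291.33 = $1849.26
Local income tax: $1849.26 × 0.0113 = $20.90
Federal income tax: $1849.26 × 0.135 = $249.65
Medicare tax: $2140.59 × 0.027 = $57.80
SDI: $2140.59 × 0.0148 = $31.68
Garnishment: $2140.59 × 0.0365 = $78.13
Employee stock purchase plan: $50.76
(Employer's $596.41 toward employee stock purchase plan is not withheld from the employee.)
Total deductions = $205.71 + $85.62 + $20.90 + $249.65 + $57.80 + $31.68 + $78.13 + $50.76 = $780.25
Net pay = $2140.59 − $780.25 = $1360.34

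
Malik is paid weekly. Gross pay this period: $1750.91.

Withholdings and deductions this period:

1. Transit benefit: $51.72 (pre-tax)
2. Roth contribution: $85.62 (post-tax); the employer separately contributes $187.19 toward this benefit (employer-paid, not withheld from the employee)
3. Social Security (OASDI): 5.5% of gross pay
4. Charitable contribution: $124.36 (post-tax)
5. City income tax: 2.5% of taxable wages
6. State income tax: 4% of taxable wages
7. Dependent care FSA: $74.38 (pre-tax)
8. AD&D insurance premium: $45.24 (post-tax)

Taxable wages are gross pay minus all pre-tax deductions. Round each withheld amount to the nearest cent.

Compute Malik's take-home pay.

$1167.68

Dependent care FSA: $74.38
Transit benefit: $51.72
Pre-tax total = $74.38 + $51.72 = $126.10
Taxable wages = $1750.91 − $126.10 = $1624.81
City income tax: $1624.81 × 0.025 = $40.62
State income tax: $1624.81 × 0.04 = $64.99
Social Security (OASDI): $1750.91 × 0.055 = $96.30
Roth contribution: $85.62
AD&D insurance premium: $45.24
Charitable contribution: $124.36
(Employer's $187.19 toward Roth contribution is not withheld from the employee.)
Total deductions = $74.38 + $51.72 + $40.62 + $64.99 + $96.30 + $85.62 + $45.24 + $124.36 = $583.23
Net pay = $1750.91 − $583.23 = $1167.68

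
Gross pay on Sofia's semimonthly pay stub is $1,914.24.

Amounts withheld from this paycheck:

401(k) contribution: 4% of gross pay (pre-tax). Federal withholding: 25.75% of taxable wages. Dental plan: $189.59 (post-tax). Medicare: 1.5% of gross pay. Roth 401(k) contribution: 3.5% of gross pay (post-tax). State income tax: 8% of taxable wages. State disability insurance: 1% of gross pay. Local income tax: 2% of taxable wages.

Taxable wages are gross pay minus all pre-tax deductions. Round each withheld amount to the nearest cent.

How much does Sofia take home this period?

$876.27

401(k) contribution: $1,914.24 × 0.04 = $76.57
Taxable wages = $1,914.24 − $76.57 = $1,837.67
State income tax: $1,837.67 × 0.08 = $147.01
Federal withholding: $1,837.67 × 0.2575 = $473.20
Local income tax: $1,837.67 × 0.02 = $36.75
Medicare: $1,914.24 × 0.015 = $28.71
State disability insurance: $1,914.24 × 0.01 = $19.14
Roth 401(k) contribution: $1,914.24 × 0.035 = $67.00
Dental plan: $189.59
Total deductions = $76.57 + $147.01 + $473.20 + $36.75 + $28.71 + $19.14 + $67.00 + $189.59 = $1,037.97
Net pay = $1,914.24 − $1,037.97 = $876.27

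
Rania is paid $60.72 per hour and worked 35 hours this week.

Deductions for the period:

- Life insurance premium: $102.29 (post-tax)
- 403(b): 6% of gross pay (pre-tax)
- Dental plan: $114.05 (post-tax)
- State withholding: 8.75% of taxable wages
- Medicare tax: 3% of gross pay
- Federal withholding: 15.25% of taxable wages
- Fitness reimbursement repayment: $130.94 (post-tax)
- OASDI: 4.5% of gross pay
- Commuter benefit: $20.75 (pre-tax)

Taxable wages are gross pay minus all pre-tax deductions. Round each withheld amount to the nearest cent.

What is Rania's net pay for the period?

Gross pay: 35 × $60.72 = $2,125.20
Commuter benefit: $20.75
403(b): $2,125.20 × 0.06 = $127.51
Pre-tax total = $20.75 + $127.51 = $148.26
Taxable wages = $2,125.20 − $148.26 = $1,976.94
Federal withholding: $1,976.94 × 0.1525 = $301.48
State withholding: $1,976.94 × 0.0875 = $172.98
OASDI: $2,125.20 × 0.045 = $95.63
Medicare tax: $2,125.20 × 0.03 = $63.76
Dental plan: $114.05
Life insurance premium: $102.29
Fitness reimbursement repayment: $130.94
Total deductions = $20.75 + $127.51 + $301.48 + $172.98 + $95.63 + $63.76 + $114.05 + $102.29 + $130.94 = $1,129.39
Net pay = $2,125.20 − $1,129.39 = $995.81

$995.81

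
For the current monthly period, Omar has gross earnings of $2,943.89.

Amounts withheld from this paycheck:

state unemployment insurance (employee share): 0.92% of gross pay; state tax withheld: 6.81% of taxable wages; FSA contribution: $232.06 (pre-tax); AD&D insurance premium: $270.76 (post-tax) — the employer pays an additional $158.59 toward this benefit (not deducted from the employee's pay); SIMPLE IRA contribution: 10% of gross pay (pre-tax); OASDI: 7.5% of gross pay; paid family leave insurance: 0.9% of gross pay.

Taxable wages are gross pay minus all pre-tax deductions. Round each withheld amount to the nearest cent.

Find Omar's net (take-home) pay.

FSA contribution: $232.06
SIMPLE IRA contribution: $2,943.89 × 0.1 = $294.39
Pre-tax total = $232.06 + $294.39 = $526.45
Taxable wages = $2,943.89 − $526.45 = $2,417.44
State tax withheld: $2,417.44 × 0.0681 = $164.63
State unemployment insurance (employee share): $2,943.89 × 0.0092 = $27.08
Paid family leave insurance: $2,943.89 × 0.009 = $26.50
OASDI: $2,943.89 × 0.075 = $220.79
AD&D insurance premium: $270.76
(Employer's $158.59 toward AD&D insurance premium is not withheld from the employee.)
Total deductions = $232.06 + $294.39 + $164.63 + $27.08 + $26.50 + $220.79 + $270.76 = $1,236.21
Net pay = $2,943.89 − $1,236.21 = $1,707.68

$1,707.68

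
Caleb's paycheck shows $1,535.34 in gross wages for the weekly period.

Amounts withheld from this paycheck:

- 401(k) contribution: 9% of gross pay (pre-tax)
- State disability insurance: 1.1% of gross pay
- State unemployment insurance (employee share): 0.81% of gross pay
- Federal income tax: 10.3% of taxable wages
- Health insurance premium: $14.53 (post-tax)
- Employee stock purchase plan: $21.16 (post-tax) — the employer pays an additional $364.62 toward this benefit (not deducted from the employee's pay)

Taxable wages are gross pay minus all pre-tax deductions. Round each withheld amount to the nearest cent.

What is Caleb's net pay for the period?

$1,188.23

401(k) contribution: $1,535.34 × 0.09 = $138.18
Taxable wages = $1,535.34 − $138.18 = $1,397.16
Federal income tax: $1,397.16 × 0.103 = $143.91
State unemployment insurance (employee share): $1,535.34 × 0.0081 = $12.44
State disability insurance: $1,535.34 × 0.011 = $16.89
Health insurance premium: $14.53
Employee stock purchase plan: $21.16
(Employer's $364.62 toward employee stock purchase plan is not withheld from the employee.)
Total deductions = $138.18 + $143.91 + $12.44 + $16.89 + $14.53 + $21.16 = $347.11
Net pay = $1,535.34 − $347.11 = $1,188.23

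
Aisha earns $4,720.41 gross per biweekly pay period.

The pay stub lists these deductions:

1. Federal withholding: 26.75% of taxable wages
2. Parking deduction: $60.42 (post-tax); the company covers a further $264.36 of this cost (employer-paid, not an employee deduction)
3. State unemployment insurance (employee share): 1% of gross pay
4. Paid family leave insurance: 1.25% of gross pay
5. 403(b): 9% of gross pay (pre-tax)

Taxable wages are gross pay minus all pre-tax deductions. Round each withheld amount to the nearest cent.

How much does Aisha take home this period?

$2,979.88

403(b): $4,720.41 × 0.09 = $424.84
Taxable wages = $4,720.41 − $424.84 = $4,295.57
Federal withholding: $4,295.57 × 0.2675 = $1,149.06
State unemployment insurance (employee share): $4,720.41 × 0.01 = $47.20
Paid family leave insurance: $4,720.41 × 0.0125 = $59.01
Parking deduction: $60.42
(Employer's $264.36 toward parking deduction is not withheld from the employee.)
Total deductions = $424.84 + $1,149.06 + $47.20 + $59.01 + $60.42 = $1,740.53
Net pay = $4,720.41 − $1,740.53 = $2,979.88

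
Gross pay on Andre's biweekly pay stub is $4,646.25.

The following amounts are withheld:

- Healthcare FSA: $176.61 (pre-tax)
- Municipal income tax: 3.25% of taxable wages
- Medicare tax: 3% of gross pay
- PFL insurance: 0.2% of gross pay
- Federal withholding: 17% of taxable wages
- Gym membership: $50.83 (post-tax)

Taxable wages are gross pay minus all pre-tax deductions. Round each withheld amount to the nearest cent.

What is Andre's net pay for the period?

$3,365.03

Healthcare FSA: $176.61
Taxable wages = $4,646.25 − $176.61 = $4,469.64
Federal withholding: $4,469.64 × 0.17 = $759.84
Municipal income tax: $4,469.64 × 0.0325 = $145.26
PFL insurance: $4,646.25 × 0.002 = $9.29
Medicare tax: $4,646.25 × 0.03 = $139.39
Gym membership: $50.83
Total deductions = $176.61 + $759.84 + $145.26 + $9.29 + $139.39 + $50.83 = $1,281.22
Net pay = $4,646.25 − $1,281.22 = $3,365.03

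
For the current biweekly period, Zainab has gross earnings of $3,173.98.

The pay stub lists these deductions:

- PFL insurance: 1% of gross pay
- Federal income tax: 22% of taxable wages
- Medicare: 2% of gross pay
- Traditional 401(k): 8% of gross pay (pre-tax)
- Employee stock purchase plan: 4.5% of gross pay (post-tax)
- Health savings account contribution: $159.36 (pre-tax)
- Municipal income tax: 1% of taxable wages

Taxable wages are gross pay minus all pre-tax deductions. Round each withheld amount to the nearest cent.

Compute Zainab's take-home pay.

$1,887.69

Health savings account contribution: $159.36
Traditional 401(k): $3,173.98 × 0.08 = $253.92
Pre-tax total = $159.36 + $253.92 = $413.28
Taxable wages = $3,173.98 − $413.28 = $2,760.70
Municipal income tax: $2,760.70 × 0.01 = $27.61
Federal income tax: $2,760.70 × 0.22 = $607.35
Medicare: $3,173.98 × 0.02 = $63.48
PFL insurance: $3,173.98 × 0.01 = $31.74
Employee stock purchase plan: $3,173.98 × 0.045 = $142.83
Total deductions = $159.36 + $253.92 + $27.61 + $607.35 + $63.48 + $31.74 + $142.83 = $1,286.29
Net pay = $3,173.98 − $1,286.29 = $1,887.69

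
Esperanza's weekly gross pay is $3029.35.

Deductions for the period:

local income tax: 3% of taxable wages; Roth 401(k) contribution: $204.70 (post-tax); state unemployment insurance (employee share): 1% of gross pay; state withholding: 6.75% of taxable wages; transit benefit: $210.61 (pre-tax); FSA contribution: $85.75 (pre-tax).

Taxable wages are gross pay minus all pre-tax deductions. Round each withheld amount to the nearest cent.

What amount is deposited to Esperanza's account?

$2231.53

FSA contribution: $85.75
Transit benefit: $210.61
Pre-tax total = $85.75 + $210.61 = $296.36
Taxable wages = $3029.35 − $296.36 = $2732.99
Local income tax: $2732.99 × 0.03 = $81.99
State withholding: $2732.99 × 0.0675 = $184.48
State unemployment insurance (employee share): $3029.35 × 0.01 = $30.29
Roth 401(k) contribution: $204.70
Total deductions = $85.75 + $210.61 + $81.99 + $184.48 + $30.29 + $204.70 = $797.82
Net pay = $3029.35 − $797.82 = $2231.53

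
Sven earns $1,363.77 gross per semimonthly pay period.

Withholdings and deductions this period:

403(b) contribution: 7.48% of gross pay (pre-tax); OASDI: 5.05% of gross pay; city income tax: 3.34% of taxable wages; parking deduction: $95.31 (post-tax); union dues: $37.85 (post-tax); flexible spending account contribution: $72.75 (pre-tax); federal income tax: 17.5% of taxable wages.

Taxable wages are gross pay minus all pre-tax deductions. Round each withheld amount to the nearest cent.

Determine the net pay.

403(b) contribution: $1,363.77 × 0.0748 = $102.01
Flexible spending account contribution: $72.75
Pre-tax total = $102.01 + $72.75 = $174.76
Taxable wages = $1,363.77 − $174.76 = $1,189.01
City income tax: $1,189.01 × 0.0334 = $39.71
Federal income tax: $1,189.01 × 0.175 = $208.08
OASDI: $1,363.77 × 0.0505 = $68.87
Union dues: $37.85
Parking deduction: $95.31
Total deductions = $102.01 + $72.75 + $39.71 + $208.08 + $68.87 + $37.85 + $95.31 = $624.58
Net pay = $1,363.77 − $624.58 = $739.19

$739.19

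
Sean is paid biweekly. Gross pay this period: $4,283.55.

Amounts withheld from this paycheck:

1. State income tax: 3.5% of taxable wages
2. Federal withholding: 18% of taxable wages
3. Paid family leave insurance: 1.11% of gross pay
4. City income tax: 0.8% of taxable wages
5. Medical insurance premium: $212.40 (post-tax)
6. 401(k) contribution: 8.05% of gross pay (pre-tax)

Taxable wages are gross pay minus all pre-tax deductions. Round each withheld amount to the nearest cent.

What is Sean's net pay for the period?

$2,800.43

401(k) contribution: $4,283.55 × 0.0805 = $344.83
Taxable wages = $4,283.55 − $344.83 = $3,938.72
City income tax: $3,938.72 × 0.008 = $31.51
State income tax: $3,938.72 × 0.035 = $137.86
Federal withholding: $3,938.72 × 0.18 = $708.97
Paid family leave insurance: $4,283.55 × 0.0111 = $47.55
Medical insurance premium: $212.40
Total deductions = $344.83 + $31.51 + $137.86 + $708.97 + $47.55 + $212.40 = $1,483.12
Net pay = $4,283.55 − $1,483.12 = $2,800.43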